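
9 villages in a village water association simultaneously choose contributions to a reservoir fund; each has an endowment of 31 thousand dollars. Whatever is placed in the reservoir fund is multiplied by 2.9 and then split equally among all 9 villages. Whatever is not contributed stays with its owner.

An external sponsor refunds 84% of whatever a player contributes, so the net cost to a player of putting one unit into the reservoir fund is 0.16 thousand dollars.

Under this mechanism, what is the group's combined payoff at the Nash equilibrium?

Under the mechanism each unit contributed yields (2.9/9) / 0.16 = 2.0139 back to its contributor per unit of net cost, which exceeds 1, making full contribution the dominant choice for everyone.
So the Nash equilibrium is full contribution by all 9; the group earns 9 × (31 × 0.84 + 2.9 × 31) = 1043.46.

1043.46 thousand dollars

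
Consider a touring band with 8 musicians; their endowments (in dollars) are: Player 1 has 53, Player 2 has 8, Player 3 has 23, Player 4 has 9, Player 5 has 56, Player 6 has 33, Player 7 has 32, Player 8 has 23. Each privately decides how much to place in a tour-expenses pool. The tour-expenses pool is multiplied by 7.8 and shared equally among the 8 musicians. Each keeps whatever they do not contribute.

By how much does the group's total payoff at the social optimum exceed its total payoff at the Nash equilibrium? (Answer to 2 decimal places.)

1611.60 dollars

The private return per contributed unit is 7.8/8 = 0.9750 < 1 for every player regardless of endowment, so the Nash equilibrium is zero contribution and the group total is Σ E_j = 53 + 8 + 23 + 9 + 56 + 33 + 32 + 23 = 237.
Each contributed unit returns 7.800 to the group, so the social optimum is full contribution by everyone: group total = 7.800 × 237 = 1848.60.
Efficiency loss = (7.800 − 1) × 237 = 1611.60.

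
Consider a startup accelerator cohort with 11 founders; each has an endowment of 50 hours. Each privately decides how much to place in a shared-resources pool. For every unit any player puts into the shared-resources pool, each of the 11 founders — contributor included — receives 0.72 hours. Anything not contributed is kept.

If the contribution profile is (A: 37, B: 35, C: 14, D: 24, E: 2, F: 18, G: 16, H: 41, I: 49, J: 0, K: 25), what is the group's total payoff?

2356.12 hours

Total contributed: 37 + 35 + 14 + 24 + 2 + 18 + 16 + 41 + 49 + 0 + 25 = 261; total kept: 11 × 50 − 261 = 289.
The shared-resources pool pays out 0.72 × 11 × 261 = 2067.12 in aggregate.
Group total = 289 + 2067.12 = 2356.12.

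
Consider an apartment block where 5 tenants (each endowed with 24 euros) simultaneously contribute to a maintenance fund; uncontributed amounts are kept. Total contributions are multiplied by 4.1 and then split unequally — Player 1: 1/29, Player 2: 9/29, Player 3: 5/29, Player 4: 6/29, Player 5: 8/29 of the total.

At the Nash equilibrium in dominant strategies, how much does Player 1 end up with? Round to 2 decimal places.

For player j, contributing a unit is worthwhile iff 4.1 × (j's share) ≥ 1, i.e. iff j's share is at least 0.2439.
Player 2 and Player 5 clear that bar, contributing 24 each; the remaining 3 contribute 0. Total contributed: 48.
Player 1 keeps 24 and receives 4.1 × 48 × 1/29 = 6.79 from the maintenance fund, for a payoff of 30.79.

30.79 euros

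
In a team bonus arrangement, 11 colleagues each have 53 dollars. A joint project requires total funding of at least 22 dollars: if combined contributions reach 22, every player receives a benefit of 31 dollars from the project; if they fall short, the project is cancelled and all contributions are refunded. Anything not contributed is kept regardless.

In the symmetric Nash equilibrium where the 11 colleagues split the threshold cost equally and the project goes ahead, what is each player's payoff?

Equal share of the threshold: 22/11 = 2.
At this profile no one gains by cutting their contribution: any cut drops the total below 22, the project is cancelled, contributions are refunded, and the deviator ends with 53, which is less than 53 − 2 + 31 = 82. Contributing more than 2 just wastes the excess. So contributing exactly 2 is a best response.
Each player's payoff: 53 − 2 + 31 = 82.

82 dollars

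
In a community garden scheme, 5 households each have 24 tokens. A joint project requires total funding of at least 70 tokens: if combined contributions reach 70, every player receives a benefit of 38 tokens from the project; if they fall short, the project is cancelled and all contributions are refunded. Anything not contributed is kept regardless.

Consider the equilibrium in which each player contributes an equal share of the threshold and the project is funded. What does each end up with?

Equal share of the threshold: 70/5 = 14.
At this profile no one gains by cutting their contribution: any cut drops the total below 70, the project is cancelled, contributions are refunded, and the deviator ends with 24, which is less than 24 − 14 + 38 = 48. Contributing more than 14 just wastes the excess. So contributing exactly 14 is a best response.
Each player's payoff: 24 − 14 + 38 = 48.

48 tokens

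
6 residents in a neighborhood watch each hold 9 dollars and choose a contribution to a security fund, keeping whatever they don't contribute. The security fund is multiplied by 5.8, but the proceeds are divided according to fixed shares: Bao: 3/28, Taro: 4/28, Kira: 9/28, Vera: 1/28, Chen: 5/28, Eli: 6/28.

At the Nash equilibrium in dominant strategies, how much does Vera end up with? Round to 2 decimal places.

A player with share s gets back 5.8·s per unit contributed, so full contribution is dominant for anyone with s > 1/5.8 = 0.1724 and zero contribution is dominant for anyone below.
Kira, Chen and Eli clear that bar, contributing 9 each; the remaining 3 contribute 0. Total contributed: 27.
Vera keeps 9 and receives 5.8 × 27 × 1/28 = 5.59 from the security fund, for a payoff of 14.59.

14.59 dollars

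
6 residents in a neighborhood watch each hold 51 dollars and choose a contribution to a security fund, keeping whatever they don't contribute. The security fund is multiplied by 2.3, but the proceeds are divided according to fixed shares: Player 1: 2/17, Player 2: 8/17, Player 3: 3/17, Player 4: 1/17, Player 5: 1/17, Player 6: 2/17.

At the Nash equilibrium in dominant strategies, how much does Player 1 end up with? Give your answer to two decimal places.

64.80 dollars

Player j's private return per contributed unit is 2.3 × (j's share). Contributing is weakly dominant for j when that share is at least 1/2.3 = 0.4348, and contributing 0 is dominant otherwise.
The only share above 0.4348 is Player 2's 8/17, contributing 51; the remaining 5 contribute 0. Total contributed: 51.
Player 1 keeps 51 and receives 2.3 × 51 × 2/17 = 13.80 from the security fund, for a payoff of 64.80.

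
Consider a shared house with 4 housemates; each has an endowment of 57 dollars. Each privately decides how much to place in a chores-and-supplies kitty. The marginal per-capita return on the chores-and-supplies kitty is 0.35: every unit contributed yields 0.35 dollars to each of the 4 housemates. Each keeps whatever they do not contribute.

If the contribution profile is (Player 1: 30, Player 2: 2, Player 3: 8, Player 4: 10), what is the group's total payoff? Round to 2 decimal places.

Total contributed: 30 + 2 + 8 + 10 = 50; total kept: 4 × 57 − 50 = 178.
The chores-and-supplies kitty pays out 0.35 × 4 × 50 = 70.00 in aggregate.
Group total = 178 + 70.00 = 248.00.

248.00 dollars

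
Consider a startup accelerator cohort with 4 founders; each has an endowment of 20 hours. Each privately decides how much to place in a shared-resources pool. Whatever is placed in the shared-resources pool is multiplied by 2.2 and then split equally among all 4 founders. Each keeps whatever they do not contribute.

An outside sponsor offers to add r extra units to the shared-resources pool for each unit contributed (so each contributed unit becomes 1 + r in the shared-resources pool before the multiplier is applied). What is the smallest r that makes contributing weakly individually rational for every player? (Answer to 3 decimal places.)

With matching at rate r, one contributed unit becomes (1 + r) in the shared-resources pool and returns 2.2 × (1 + r) / 4 to the contributor.
Setting this equal to 1: 1 + r = 4/2.2 = 1.8182.
So the minimum matching rate is r = 1.8182 − 1 = 0.818.

0.818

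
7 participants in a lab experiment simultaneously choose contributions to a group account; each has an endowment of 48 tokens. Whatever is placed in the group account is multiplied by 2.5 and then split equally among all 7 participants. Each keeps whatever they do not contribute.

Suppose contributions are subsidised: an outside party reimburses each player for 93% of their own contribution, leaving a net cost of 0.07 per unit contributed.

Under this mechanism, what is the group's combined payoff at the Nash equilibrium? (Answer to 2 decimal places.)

1152.48 tokens

The effective private return per unit is now (2.5/7) / 0.07 = 5.1020 > 1, so every player's dominant strategy flips to full contribution.
At the Nash equilibrium everyone contributes 48. Group total payoff = 7 × (48 × 0.93 + 2.5 × 48) = 1152.48.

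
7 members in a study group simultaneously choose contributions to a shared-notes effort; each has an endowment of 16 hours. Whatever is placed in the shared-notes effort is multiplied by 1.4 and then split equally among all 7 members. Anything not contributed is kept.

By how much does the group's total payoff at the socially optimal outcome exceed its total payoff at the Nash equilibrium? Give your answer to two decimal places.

44.80 hours

Each contributed unit returns 1.4/7 = 0.2000 to its contributor — below 1 — so contributing 0 is dominant for every player. At the Nash equilibrium everyone keeps their 16, and the group total is 7 × 16 = 112.
Each contributed unit returns 1.400 to the group as a whole (0.2000 to each of 7 players), which exceeds 1, so the social optimum is full contribution: group total = 1.400 × 112 = 156.80.
Efficiency loss = 156.80 − 112 = 44.80.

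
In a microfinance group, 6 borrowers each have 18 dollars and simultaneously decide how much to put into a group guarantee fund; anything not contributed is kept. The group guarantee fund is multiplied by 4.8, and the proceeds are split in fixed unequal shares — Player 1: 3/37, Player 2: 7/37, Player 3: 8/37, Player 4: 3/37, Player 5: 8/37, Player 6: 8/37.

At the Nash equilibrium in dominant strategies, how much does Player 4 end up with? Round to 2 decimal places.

Each unit j contributes comes back to j as 4.8 × (j's share), so j prefers to contribute only if that share exceeds 1/4.8 = 0.2083; otherwise keeping the unit dominates.
Player 3, Player 5 and Player 6 are above the threshold, contributing 18 each; the remaining 3 contribute 0. Total contributed: 54.
Player 4 keeps 18 and receives 4.8 × 54 × 3/37 = 21.02 from the group guarantee fund, for a payoff of 39.02.

39.02 dollars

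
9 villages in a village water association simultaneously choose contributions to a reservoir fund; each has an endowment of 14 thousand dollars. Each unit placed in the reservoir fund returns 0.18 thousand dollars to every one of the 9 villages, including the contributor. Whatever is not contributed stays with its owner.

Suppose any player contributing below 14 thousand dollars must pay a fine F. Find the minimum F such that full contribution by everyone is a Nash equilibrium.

11.48 thousand dollars

Given the others contribute fully, the best deviation is to contribute 0 (any partial contribution still incurs the fine and gives up units whose private return 0.18 is below 1).
Deviating from 14 to 0 saves 14 thousand dollars but forfeits the deviator's share of the drop in the reservoir fund: 0.18 × 14 = 2.52.
So the deviation gain is 14 − 2.52 = 11.48, and the fine must be at least 11.48 thousand dollars to wipe it out.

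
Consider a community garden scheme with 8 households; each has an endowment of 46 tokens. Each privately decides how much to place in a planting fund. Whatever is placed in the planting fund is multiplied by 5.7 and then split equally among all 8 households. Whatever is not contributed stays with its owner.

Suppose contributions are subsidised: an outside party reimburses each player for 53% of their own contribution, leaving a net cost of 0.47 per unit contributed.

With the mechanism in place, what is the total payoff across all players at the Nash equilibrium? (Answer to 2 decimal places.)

With the mechanism, a contributed unit returns (5.7/8) / 0.47 = 1.5160 per unit of net cost to the contributor — now above 1 — so contributing fully is weakly dominant for every player.
So the Nash equilibrium is full contribution by all 8; the group earns 8 × (46 × 0.53 + 5.7 × 46) = 2292.64.

2292.64 tokens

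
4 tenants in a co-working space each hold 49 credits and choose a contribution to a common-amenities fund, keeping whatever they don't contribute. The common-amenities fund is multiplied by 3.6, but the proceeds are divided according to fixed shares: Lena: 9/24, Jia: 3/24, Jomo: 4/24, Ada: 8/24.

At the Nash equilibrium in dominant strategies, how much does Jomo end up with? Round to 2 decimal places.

For player j, contributing a unit is worthwhile iff 3.6 × (j's share) ≥ 1, i.e. iff j's share is at least 0.2778.
Lena and Ada are above the threshold, contributing 49 each; the remaining 2 contribute 0. Total contributed: 98.
Jomo keeps 49 and receives 3.6 × 98 × 4/24 = 58.80 from the common-amenities fund, for a payoff of 107.80.

107.80 credits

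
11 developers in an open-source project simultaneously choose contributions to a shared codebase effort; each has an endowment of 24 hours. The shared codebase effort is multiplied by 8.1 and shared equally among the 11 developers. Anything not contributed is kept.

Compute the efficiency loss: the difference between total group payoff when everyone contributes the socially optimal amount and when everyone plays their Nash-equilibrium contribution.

1874.40 hours

Each contributed unit returns 8.1/11 = 0.7364 to its contributor — below 1 — so contributing 0 is dominant for every player. At the Nash equilibrium everyone keeps their 24, and the group total is 11 × 24 = 264.
Each contributed unit returns 8.100 to the group as a whole (0.7364 to each of 11 players), which exceeds 1, so the social optimum is full contribution: group total = 8.100 × 264 = 2138.40.
Efficiency loss = 2138.40 − 264 = 1874.40.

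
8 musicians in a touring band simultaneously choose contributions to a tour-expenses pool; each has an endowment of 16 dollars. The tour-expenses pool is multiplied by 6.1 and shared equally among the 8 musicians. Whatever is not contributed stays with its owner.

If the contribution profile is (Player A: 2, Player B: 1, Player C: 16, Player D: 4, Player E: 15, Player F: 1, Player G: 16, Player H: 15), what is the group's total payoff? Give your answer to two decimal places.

Total contributed: 2 + 1 + 16 + 4 + 15 + 1 + 16 + 15 = 70; total kept: 8 × 16 − 70 = 58.
The tour-expenses pool pays out 6.1 × 70 = 427.00 in aggregate.
Group total = 58 + 427.00 = 485.00.

485.00 dollars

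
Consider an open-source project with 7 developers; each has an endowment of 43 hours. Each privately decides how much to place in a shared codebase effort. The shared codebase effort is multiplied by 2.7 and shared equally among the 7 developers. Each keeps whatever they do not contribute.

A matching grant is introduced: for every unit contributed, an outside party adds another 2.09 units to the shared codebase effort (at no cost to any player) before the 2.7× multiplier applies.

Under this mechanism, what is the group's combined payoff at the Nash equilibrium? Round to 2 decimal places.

2511.24 hours

Under the mechanism each unit contributed yields 2.7 × 3.09 / 7 = 1.1919 back to its contributor per unit of net cost, which exceeds 1, making full contribution the dominant choice for everyone.
So the Nash equilibrium is full contribution by all 7; the group earns 2.7 × 3.09 × 301 = 2511.24.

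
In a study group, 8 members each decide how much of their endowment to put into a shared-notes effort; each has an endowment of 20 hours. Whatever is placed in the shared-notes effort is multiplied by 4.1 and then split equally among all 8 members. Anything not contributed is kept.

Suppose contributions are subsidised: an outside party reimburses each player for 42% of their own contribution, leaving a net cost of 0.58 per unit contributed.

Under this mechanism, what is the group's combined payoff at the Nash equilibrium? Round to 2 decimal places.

160.00 hours

Even with the mechanism, each unit contributed returns only (4.1/8) / 0.58 = 0.8836 per unit of net cost, so contributing nothing is still dominant.
At the Nash equilibrium no one contributes; group total payoff = 8 × 20 = 160.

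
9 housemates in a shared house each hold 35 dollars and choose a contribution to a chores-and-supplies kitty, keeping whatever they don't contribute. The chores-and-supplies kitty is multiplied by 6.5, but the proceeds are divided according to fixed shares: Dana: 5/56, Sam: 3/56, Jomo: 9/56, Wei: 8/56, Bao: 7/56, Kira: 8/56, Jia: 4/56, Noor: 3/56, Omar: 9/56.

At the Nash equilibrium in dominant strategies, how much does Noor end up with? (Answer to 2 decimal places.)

Each unit j contributes comes back to j as 6.5 × (j's share), so j prefers to contribute only if that share exceeds 1/6.5 = 0.1538; otherwise keeping the unit dominates.
Jomo and Omar are above the threshold, contributing 35 each; the remaining 7 contribute 0. Total contributed: 70.
Noor keeps 35 and receives 6.5 × 70 × 3/56 = 24.38 from the chores-and-supplies kitty, for a payoff of 59.38.

59.38 dollars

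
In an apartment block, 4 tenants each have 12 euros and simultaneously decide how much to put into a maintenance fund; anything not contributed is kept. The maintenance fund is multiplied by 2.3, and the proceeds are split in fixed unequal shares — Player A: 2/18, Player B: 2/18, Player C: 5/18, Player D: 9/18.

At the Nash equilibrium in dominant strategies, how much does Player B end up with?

15.07 euros

Player j's private return per contributed unit is 2.3 × (j's share). Contributing is weakly dominant for j when that share is at least 1/2.3 = 0.4348, and contributing 0 is dominant otherwise.
Only Player D (9/18) clears that bar, contributing 12; the remaining 3 contribute 0. Total contributed: 12.
Player B keeps 12 and receives 2.3 × 12 × 2/18 = 3.07 from the maintenance fund, for a payoff of 15.07.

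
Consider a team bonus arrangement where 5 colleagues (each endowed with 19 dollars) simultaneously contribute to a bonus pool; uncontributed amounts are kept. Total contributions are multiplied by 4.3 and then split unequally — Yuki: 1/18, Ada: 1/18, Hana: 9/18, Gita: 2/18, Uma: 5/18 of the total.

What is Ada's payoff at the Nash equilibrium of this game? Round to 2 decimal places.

Player j's private return per contributed unit is 4.3 × (j's share). Contributing is weakly dominant for j when that share is at least 1/4.3 = 0.2326, and contributing 0 is dominant otherwise.
The shares above 0.2326 belong to Hana and Uma, contributing 19 each; the remaining 3 contribute 0. Total contributed: 38.
Ada keeps 19 and receives 4.3 × 38 × 1/18 = 9.08 from the bonus pool, for a payoff of 28.08.

28.08 dollars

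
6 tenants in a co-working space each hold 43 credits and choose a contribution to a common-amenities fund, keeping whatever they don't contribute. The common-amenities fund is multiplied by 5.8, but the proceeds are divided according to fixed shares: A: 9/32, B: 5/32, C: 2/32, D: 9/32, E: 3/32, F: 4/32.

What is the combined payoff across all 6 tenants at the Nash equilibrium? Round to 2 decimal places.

For player j, contributing a unit is worthwhile iff 5.8 × (j's share) ≥ 1, i.e. iff j's share is at least 0.1724.
The shares above 0.1724 belong to A and D, contributing 43 each; the remaining 4 contribute 0. Total contributed: 86.
The common-amenities fund pays out 5.8 × 86 = 498.80 in total (split across the unequal shares, but the aggregate is all that matters for the group sum).
The 4 free-riders keep 43 each, adding 172. Group total = 172 + 498.80 = 670.80.

670.80 credits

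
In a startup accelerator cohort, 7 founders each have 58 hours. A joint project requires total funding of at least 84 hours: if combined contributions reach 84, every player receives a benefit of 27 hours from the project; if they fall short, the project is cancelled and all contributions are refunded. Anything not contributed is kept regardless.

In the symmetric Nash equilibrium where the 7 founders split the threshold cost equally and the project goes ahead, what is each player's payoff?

Equal share of the threshold: 84/7 = 12.
At this profile no one gains by cutting their contribution: any cut drops the total below 84, the project is cancelled, contributions are refunded, and the deviator ends with 58, which is less than 58 − 12 + 27 = 73. Contributing more than 12 just wastes the excess. So contributing exactly 12 is a best response.
Each player's payoff: 58 − 12 + 27 = 73.

73 hours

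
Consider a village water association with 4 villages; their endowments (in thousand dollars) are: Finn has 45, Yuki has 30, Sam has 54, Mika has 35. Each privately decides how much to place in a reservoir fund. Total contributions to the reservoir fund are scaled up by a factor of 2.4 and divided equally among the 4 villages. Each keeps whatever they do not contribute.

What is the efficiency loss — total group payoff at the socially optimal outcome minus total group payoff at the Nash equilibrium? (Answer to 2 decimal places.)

The private return per contributed unit is 2.4/4 = 0.6000 < 1 for every player regardless of endowment, so the Nash equilibrium is zero contribution and the group total is Σ E_j = 45 + 30 + 54 + 35 = 164.
Each contributed unit returns 2.400 to the group, so the social optimum is full contribution by everyone: group total = 2.400 × 164 = 393.60.
Efficiency loss = (2.400 − 1) × 164 = 229.60.

229.60 thousand dollars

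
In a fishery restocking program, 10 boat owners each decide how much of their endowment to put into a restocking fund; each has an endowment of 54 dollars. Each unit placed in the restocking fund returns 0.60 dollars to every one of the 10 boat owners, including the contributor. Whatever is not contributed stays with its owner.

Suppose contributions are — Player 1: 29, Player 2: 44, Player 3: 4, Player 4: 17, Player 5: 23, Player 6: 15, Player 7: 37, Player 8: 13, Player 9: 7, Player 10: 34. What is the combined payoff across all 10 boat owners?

1655.00 dollars

Total contributed: 29 + 44 + 4 + 17 + 23 + 15 + 37 + 13 + 7 + 34 = 223; total kept: 10 × 54 − 223 = 317.
The restocking fund pays out 0.60 × 10 × 223 = 1338.00 in aggregate.
Group total = 317 + 1338.00 = 1655.00.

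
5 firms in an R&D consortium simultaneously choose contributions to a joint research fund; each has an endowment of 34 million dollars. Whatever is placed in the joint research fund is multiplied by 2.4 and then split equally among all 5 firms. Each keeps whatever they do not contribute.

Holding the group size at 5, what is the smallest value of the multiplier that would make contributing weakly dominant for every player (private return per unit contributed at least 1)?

A contributed unit returns (multiplier)/5 to its contributor.
This reaches 1 exactly when the multiplier is 5.

5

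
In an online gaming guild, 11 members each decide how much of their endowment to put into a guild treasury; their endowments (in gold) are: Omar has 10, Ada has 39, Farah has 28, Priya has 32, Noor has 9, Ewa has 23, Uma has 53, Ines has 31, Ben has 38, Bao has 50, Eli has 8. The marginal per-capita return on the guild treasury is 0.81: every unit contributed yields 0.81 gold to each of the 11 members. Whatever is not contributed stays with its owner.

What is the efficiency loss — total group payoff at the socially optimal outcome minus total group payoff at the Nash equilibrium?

2539.11 gold

The private return per contributed unit is 0.81 < 1 for everyone, so the Nash equilibrium is zero contribution and the group total is Σ E_j = 10 + 39 + 28 + 32 + 9 + 23 + 53 + 31 + 38 + 50 + 8 = 321.
Each contributed unit returns 8.910 to the group, so the social optimum is full contribution by everyone: group total = 8.910 × 321 = 2860.11.
Efficiency loss = (8.910 − 1) × 321 = 2539.11.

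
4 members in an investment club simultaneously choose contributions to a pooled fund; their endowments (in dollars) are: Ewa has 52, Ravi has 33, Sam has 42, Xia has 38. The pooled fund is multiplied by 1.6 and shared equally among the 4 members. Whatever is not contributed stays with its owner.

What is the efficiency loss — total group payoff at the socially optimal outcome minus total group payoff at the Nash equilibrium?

99.00 dollars

The private return per contributed unit is 1.6/4 = 0.4000 < 1 for every player regardless of endowment, so the Nash equilibrium is zero contribution and the group total is Σ E_j = 52 + 33 + 42 + 38 = 165.
Each contributed unit returns 1.600 to the group, so the social optimum is full contribution by everyone: group total = 1.600 × 165 = 264.00.
Efficiency loss = (1.600 − 1) × 165 = 99.00.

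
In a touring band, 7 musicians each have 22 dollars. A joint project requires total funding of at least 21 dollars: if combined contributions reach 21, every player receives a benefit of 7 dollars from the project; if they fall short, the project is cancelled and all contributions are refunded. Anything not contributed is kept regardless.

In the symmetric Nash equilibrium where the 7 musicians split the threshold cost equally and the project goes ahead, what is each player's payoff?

Equal share of the threshold: 21/7 = 3.
At this profile no one gains by cutting their contribution: any cut drops the total below 21, the project is cancelled, contributions are refunded, and the deviator ends with 22, which is less than 22 − 3 + 7 = 26. Contributing more than 3 just wastes the excess. So contributing exactly 3 is a best response.
Each player's payoff: 22 − 3 + 7 = 26.

26 dollars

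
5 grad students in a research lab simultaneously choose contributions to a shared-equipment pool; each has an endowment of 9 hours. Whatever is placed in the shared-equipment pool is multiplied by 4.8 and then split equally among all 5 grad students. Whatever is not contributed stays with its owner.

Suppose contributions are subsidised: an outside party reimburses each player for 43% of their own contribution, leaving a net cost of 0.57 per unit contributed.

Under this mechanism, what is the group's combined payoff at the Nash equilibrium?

235.35 hours

The effective private return per unit is now (4.8/5) / 0.57 = 1.6842 > 1, so every player's dominant strategy flips to full contribution.
So the Nash equilibrium is full contribution by all 5; the group earns 5 × (9 × 0.43 + 4.8 × 9) = 235.35.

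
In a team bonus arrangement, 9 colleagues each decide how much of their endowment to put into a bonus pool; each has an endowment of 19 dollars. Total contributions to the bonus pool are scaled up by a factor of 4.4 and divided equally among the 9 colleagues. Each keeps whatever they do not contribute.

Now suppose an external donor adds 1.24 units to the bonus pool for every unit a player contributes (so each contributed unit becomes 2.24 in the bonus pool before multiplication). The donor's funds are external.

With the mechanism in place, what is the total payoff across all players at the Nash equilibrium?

Under the mechanism each unit contributed yields 4.4 × 2.24 / 9 = 1.0951 back to its contributor per unit of net cost, which exceeds 1, making full contribution the dominant choice for everyone.
At the Nash equilibrium everyone contributes 19. Group total payoff = 4.4 × 2.24 × 171 = 1685.38.

1685.38 dollars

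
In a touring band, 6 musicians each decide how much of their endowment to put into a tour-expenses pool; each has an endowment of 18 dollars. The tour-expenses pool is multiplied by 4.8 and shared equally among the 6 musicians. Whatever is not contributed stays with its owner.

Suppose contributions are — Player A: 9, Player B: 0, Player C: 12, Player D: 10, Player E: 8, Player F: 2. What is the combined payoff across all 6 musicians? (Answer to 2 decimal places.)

Total contributed: 9 + 0 + 12 + 10 + 8 + 2 = 41; total kept: 6 × 18 − 41 = 67.
The tour-expenses pool pays out 4.8 × 41 = 196.80 in aggregate.
Group total = 67 + 196.80 = 263.80.

263.80 dollars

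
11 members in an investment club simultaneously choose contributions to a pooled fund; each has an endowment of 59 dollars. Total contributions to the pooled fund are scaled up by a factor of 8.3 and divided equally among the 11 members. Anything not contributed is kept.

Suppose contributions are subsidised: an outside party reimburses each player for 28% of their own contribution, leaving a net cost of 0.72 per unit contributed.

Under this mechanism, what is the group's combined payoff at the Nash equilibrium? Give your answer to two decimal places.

With the mechanism, a contributed unit returns (8.3/11) / 0.72 = 1.0480 per unit of net cost to the contributor — now above 1 — so contributing fully is weakly dominant for every player.
So the Nash equilibrium is full contribution by all 11; the group earns 11 × (59 × 0.28 + 8.3 × 59) = 5568.42.

5568.42 dollars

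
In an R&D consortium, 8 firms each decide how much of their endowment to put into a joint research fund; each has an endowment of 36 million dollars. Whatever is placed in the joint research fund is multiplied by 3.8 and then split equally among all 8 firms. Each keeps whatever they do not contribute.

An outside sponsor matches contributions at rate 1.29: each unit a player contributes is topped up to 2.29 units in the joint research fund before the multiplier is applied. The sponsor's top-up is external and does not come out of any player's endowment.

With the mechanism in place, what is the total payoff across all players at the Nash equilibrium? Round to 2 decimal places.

2506.18 million dollars

The effective private return per unit is now 3.8 × 2.29 / 8 = 1.0878 > 1, so every player's dominant strategy flips to full contribution.
So the Nash equilibrium is full contribution by all 8; the group earns 3.8 × 2.29 × 288 = 2506.18.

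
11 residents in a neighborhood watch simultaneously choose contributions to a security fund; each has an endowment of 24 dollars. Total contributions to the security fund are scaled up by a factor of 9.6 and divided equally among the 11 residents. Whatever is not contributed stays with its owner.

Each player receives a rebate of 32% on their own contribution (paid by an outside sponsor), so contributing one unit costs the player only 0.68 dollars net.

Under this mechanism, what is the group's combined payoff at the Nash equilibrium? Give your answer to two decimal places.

With the mechanism, a contributed unit returns (9.6/11) / 0.68 = 1.2834 per unit of net cost to the contributor — now above 1 — so contributing fully is weakly dominant for every player.
So the Nash equilibrium is full contribution by all 11; the group earns 11 × (24 × 0.32 + 9.6 × 24) = 2618.88.

2618.88 dollars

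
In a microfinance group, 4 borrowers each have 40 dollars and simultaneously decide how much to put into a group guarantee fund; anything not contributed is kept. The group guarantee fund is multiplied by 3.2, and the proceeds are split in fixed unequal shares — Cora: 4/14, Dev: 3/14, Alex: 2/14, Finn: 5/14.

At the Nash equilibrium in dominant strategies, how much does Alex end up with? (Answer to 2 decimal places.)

Player j's private return per contributed unit is 3.2 × (j's share). Contributing is weakly dominant for j when that share is at least 1/3.2 = 0.3125, and contributing 0 is dominant otherwise.
Finn alone (share 5/14) is above the threshold, contributing 40; the remaining 3 contribute 0. Total contributed: 40.
Alex keeps 40 and receives 3.2 × 40 × 2/14 = 18.29 from the group guarantee fund, for a payoff of 58.29.

58.29 dollars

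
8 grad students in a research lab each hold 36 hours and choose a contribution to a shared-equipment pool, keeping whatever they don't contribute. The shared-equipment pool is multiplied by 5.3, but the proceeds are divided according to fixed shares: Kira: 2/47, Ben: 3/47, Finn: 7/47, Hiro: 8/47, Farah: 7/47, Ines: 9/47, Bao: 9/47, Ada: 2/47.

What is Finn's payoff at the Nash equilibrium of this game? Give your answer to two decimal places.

Each unit j contributes comes back to j as 5.3 × (j's share), so j prefers to contribute only if that share exceeds 1/5.3 = 0.1887; otherwise keeping the unit dominates.
The shares above 0.1887 belong to Ines and Bao, contributing 36 each; the remaining 6 contribute 0. Total contributed: 72.
Finn keeps 36 and receives 5.3 × 72 × 7/47 = 56.83 from the shared-equipment pool, for a payoff of 92.83.

92.83 hours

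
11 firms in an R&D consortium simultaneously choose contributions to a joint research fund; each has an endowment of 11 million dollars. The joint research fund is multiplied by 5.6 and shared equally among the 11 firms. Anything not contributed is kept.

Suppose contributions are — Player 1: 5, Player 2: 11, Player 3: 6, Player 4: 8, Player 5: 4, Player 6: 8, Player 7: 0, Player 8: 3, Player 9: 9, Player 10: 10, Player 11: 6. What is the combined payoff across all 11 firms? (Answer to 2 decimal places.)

443.00 million dollars

Total contributed: 5 + 11 + 6 + 8 + 4 + 8 + 0 + 3 + 9 + 10 + 6 = 70; total kept: 11 × 11 − 70 = 51.
The joint research fund pays out 5.6 × 70 = 392.00 in aggregate.
Group total = 51 + 392.00 = 443.00.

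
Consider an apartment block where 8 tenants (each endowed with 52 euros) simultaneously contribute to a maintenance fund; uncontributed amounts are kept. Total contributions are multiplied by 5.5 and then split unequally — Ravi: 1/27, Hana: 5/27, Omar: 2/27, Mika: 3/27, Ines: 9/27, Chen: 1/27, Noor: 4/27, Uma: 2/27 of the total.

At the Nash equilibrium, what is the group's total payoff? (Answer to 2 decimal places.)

884.00 euros

For player j, contributing a unit is worthwhile iff 5.5 × (j's share) ≥ 1, i.e. iff j's share is at least 0.1818.
Hana and Ines are above the threshold, contributing 52 each; the remaining 6 contribute 0. Total contributed: 104.
The maintenance fund pays out 5.5 × 104 = 572.00 in total (split across the unequal shares, but the aggregate is all that matters for the group sum).
The 6 free-riders keep 52 each, adding 312. Group total = 312 + 572.00 = 884.00.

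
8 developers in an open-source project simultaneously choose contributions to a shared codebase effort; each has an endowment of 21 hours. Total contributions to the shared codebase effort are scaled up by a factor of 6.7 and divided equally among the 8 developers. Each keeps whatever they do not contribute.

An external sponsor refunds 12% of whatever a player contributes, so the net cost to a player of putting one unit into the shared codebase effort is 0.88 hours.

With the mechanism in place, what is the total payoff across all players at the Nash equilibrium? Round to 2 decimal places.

Even with the mechanism, each unit contributed returns only (6.7/8) / 0.88 = 0.9517 per unit of net cost, so contributing nothing is still dominant.
Everyone keeps their endowment and the group total is 8 × 21 = 168.

168.00 hours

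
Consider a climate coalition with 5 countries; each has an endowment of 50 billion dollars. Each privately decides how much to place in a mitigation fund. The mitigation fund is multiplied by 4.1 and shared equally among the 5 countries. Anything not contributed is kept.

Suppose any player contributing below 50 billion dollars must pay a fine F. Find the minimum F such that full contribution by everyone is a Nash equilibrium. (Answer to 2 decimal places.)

Given the others contribute fully, the best deviation is to contribute 0 (any partial contribution still incurs the fine and gives up units whose private return 0.8200 is below 1).
Deviating from 50 to 0 saves 50 billion dollars but forfeits the deviator's share of the drop in the mitigation fund: 4.1/5 × 50 = 41.00.
So the deviation gain is 50 − 41.00 = 9.00, and the fine must be at least 9.00 billion dollars to wipe it out.

9.00 billion dollars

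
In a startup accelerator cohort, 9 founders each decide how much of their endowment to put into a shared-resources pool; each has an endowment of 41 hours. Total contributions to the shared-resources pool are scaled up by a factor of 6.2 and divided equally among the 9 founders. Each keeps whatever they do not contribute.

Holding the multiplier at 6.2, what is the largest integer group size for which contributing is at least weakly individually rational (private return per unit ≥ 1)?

6

Private return per unit is 6.2/(group size), which is ≥ 1 whenever the group size is ≤ 6.2.
The largest such integer is 6.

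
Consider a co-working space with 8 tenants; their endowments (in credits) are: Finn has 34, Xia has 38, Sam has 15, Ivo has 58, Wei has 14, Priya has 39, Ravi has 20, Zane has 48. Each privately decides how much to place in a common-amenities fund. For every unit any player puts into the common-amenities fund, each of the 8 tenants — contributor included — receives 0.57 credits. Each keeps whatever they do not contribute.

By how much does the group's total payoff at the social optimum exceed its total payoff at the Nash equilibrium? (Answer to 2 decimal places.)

946.96 credits

The private return per contributed unit is 0.57 < 1 for everyone, so the Nash equilibrium is zero contribution and the group total is Σ E_j = 34 + 38 + 15 + 58 + 14 + 39 + 20 + 48 = 266.
Each contributed unit returns 4.560 to the group, so the social optimum is full contribution by everyone: group total = 4.560 × 266 = 1212.96.
Efficiency loss = (4.560 − 1) × 266 = 946.96.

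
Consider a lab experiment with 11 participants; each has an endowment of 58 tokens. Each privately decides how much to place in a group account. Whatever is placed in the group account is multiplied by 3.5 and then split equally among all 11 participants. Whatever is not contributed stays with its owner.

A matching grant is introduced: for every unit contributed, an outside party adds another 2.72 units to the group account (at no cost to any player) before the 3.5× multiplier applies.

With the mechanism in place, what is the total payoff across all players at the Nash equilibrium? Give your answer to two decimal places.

The effective private return per unit is now 3.5 × 3.72 / 11 = 1.1836 > 1, so every player's dominant strategy flips to full contribution.
So the Nash equilibrium is full contribution by all 11; the group earns 3.5 × 3.72 × 638 = 8306.76.

8306.76 tokens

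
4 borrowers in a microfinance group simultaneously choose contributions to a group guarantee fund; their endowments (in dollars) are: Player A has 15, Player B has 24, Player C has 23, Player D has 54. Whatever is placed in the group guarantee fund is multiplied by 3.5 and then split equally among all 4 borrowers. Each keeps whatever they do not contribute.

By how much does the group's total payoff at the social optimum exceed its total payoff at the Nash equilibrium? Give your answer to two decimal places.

The private return per contributed unit is 3.5/4 = 0.8750 < 1 for every player regardless of endowment, so the Nash equilibrium is zero contribution and the group total is Σ E_j = 15 + 24 + 23 + 54 = 116.
Each contributed unit returns 3.500 to the group, so the social optimum is full contribution by everyone: group total = 3.500 × 116 = 406.00.
Efficiency loss = (3.500 − 1) × 116 = 290.00.

290.00 dollars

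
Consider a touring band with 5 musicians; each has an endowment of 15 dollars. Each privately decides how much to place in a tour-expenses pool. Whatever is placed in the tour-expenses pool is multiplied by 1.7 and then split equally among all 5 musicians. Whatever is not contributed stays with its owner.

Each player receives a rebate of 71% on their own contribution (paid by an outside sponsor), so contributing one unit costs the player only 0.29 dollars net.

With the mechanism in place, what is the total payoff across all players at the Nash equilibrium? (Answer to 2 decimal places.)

The effective private return per unit is now (1.7/5) / 0.29 = 1.1724 > 1, so every player's dominant strategy flips to full contribution.
At the Nash equilibrium everyone contributes 15. Group total payoff = 5 × (15 × 0.71 + 1.7 × 15) = 180.75.

180.75 dollars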